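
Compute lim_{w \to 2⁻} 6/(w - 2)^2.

As w → 2⁻, (w - 2) → 0⁻, so (w - 2)^2 → 0⁺ and 6/(w - 2)^2 → ∞.

∞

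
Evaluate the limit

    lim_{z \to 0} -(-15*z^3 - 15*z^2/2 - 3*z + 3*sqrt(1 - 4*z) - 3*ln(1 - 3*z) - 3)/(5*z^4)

Substitution gives 0/0 (the numerator vanishes to order 4).
Expand each term to order z^4: the coefficient of z^4 in -3·ln(1 - 3z) is 243/4 and in 3·√(1 - 4z) is -30.
Lower-order terms cancel with the polynomial part, so the numerator is (123/4)·z^4 + o(z^4), and the limit is (123/4)/(-5) = -123/20.

-123/20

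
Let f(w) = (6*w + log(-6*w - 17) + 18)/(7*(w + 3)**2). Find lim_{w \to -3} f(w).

Direct substitution gives 0/0.
Apply L'Hôpital: lim (6 - 6/(-6*w - 17))/(14*w + 42), still 0/0.
After 2 applications of L'Hôpital's rule the quotient is (-36/(-6*w - 17)^2)/(14); substituting w = -3 gives -18/7.

-18/7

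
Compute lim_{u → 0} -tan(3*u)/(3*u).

-1

Substitution gives 0/0.
Since tan(θ)/θ → 1 as θ → 0, tan(3u)/(3u) → 1 and the limit is 3/(-3) = -1.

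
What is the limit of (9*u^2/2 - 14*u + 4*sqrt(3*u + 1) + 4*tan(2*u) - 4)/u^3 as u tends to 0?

209/12

Substitution gives 0/0 (the numerator vanishes to order 3).
Expand each term to order u^3: the coefficient of u^3 in 4·√(1 + 3u) is 27/4 and in 4·tan(2u) is 32/3.
Lower-order terms cancel with the polynomial part, so the numerator is (209/12)·u^3 + o(u^3), and the limit is (209/12)/(1) = 209/12.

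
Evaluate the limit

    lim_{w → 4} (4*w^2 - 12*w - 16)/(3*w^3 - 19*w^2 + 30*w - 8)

10/11

At w = 4 both the top and bottom vanish — a removable singularity. Factoring out (w - 4) from each leaves (4*w + 4)/(3*w^2 - 7*w + 2), which at w = 4 equals 10/11.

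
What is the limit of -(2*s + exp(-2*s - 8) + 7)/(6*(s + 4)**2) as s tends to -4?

-1/3

Direct substitution gives 0/0.
Apply L'Hôpital: lim (2 - 2*e^(-2*s - 8))/(-12*s - 48), still 0/0.
After 2 applications of L'Hôpital's rule the quotient is (4*e^(-2*s - 8))/(-12); substituting s = -4 gives -1/3.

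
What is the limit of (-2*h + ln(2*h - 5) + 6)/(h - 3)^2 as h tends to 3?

-2

Direct substitution gives 0/0.
Apply L'Hôpital: lim (-2 + 2/(2*h - 5))/(2*h - 6), still 0/0.
After 2 applications of L'Hôpital's rule the quotient is (-4/(2*h - 5)^2)/(2); substituting h = 3 gives -2.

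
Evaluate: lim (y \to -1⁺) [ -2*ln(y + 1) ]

∞

As y → -1⁺, y + 1 → 0⁺ and ln(y + 1) → −∞.
Multiplying by -2 gives ∞.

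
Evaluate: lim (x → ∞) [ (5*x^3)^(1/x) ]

1

Base → ∞ and exponent → 0: an ∞^0 form.
Take logs: (1/x)·ln(5·x^3) = (ln 5 + 3·ln x)/x → 0.
So the limit is e^0 = 1.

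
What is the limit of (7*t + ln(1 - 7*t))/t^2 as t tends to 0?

-49/2

Direct substitution gives 0/0.
Apply L'Hôpital: lim (7 - 7/(1 - 7*t))/(2*t), still 0/0.
After 2 applications of L'Hôpital's rule the quotient is (-49/(1 - 7*t)^2)/(2); substituting t = 0 gives -49/2.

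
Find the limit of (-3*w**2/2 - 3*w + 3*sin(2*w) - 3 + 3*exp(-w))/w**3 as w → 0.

Substitution gives 0/0 (the numerator vanishes to order 3).
Expand each term to order w^3: the coefficient of w^3 in 3·e^(-w) is -1/2 and in 3·sin(2w) is -4.
Lower-order terms cancel with the polynomial part, so the numerator is (-9/2)·w^3 + o(w^3), and the limit is (-9/2)/(1) = -9/2.

-9/2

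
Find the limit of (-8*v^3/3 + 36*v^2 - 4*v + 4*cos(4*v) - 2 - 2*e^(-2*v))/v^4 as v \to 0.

Substitution gives 0/0; apply L'Hôpital's rule 4 times.
After differentiating numerator and denominator 4 times the quotient is (1024*cos(4*v) - 32*e^(-2*v))/(24); at v = 0 this is 124/3.

124/3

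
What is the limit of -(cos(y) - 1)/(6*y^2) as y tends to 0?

1/12

Direct substitution gives 0/0.
Apply L'Hôpital: lim (-sin(y))/(-12*y), still 0/0.
After 2 applications of L'Hôpital's rule the quotient is (-cos(y))/(-12); substituting y = 0 gives 1/12.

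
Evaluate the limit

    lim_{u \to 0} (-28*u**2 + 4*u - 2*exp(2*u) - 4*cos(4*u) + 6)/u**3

Substitution gives 0/0; apply L'Hôpital's rule 3 times.
After differentiating numerator and denominator 3 times the quotient is (-16*e^(2*u) - 256*sin(4*u))/(6); at u = 0 this is -8/3.

-8/3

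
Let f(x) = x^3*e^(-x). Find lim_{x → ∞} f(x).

0

Write as x^3/e^{1x}, an ∞/∞ form.
Exponential growth dominates any polynomial, so repeated L'Hôpital (or the standard result) gives 0.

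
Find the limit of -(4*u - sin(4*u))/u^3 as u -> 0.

-32/3

Direct substitution gives 0/0.
Apply L'Hôpital: lim (4 - 4*cos(4*u))/(-3*u^2), still 0/0.
Apply L'Hôpital: lim (16*sin(4*u))/(-6*u), still 0/0.
After 3 applications of L'Hôpital's rule the quotient is (64*cos(4*u))/(-6); substituting u = 0 gives -32/3.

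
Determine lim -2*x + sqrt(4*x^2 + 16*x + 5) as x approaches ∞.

4

An ∞ − ∞ form. Rationalising with the conjugate, the difference becomes (16x + 5) / (√(4*x^2 + 16*x + 5) + 2x).
For large x the denominator behaves like 2·2x, so the quotient tends to 16/4 = 4.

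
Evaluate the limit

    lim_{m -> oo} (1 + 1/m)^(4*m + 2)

e^(4)

Let L be the limit and take ln: ln L = lim (4m + 2)·ln(1 + 1/m) = lim (4m + 2)·(1/m + O(1/m²)) = 4.
Hence L = e^(4).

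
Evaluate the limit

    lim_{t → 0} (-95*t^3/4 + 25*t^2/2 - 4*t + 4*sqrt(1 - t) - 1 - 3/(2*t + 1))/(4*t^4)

-1541/128

Substitution gives 0/0 (the numerator vanishes to order 4).
Expand each term to order t^4: the coefficient of t^4 in 4·√(1 - t) is -5/32 and in -3·1/(1 + 2t) is -48.
Lower-order terms cancel with the polynomial part, so the numerator is (-1541/32)·t^4 + o(t^4), and the limit is (-1541/32)/(4) = -1541/128.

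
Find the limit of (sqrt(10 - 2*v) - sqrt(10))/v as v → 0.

Substitution gives 0/0. Multiply numerator and denominator by the conjugate √(10 - 2v) + √10.
The numerator becomes (10 - 2v) − 10 = -2v, so the expression simplifies to -2/(√(10 - 2v) + √10).
Letting v → 0 gives -2/(2√10) = -√(10)/10.

-√(10)/10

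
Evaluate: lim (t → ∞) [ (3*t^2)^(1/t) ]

Base → ∞ and exponent → 0: an ∞^0 form.
Take logs: (1/t)·ln(3·t^2) = (ln 3 + 2·ln t)/t → 0.
So the limit is e^0 = 1.

1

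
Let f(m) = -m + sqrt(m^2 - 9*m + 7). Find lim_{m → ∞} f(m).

-9/2

An ∞ − ∞ form. Rationalising with the conjugate, the difference becomes (-9m + 7) / (√(m^2 - 9*m + 7) + m).
For large m the denominator behaves like 2·m, so the quotient tends to -9/2 = -9/2.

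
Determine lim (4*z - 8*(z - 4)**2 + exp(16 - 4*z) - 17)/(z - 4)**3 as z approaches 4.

Direct substitution gives 0/0.
Apply L'Hôpital: lim (-16*z - 4*e^(16 - 4*z) + 68)/(3*(z - 4)^2), still 0/0.
Apply L'Hôpital: lim (16*e^(16 - 4*z) - 16)/(6*z - 24), still 0/0.
After 3 applications of L'Hôpital's rule the quotient is (-64*e^(16 - 4*z))/(6); substituting z = 4 gives -32/3.

-32/3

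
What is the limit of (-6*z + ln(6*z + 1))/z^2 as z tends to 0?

Direct substitution gives 0/0.
Apply L'Hôpital: lim (-6 + 6/(6*z + 1))/(2*z), still 0/0.
After 2 applications of L'Hôpital's rule the quotient is (-36/(6*z + 1)^2)/(2); substituting z = 0 gives -18.

-18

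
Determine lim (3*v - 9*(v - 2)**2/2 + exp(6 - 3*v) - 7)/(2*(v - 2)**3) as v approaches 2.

-9/4

Direct substitution gives 0/0.
Apply L'Hôpital: lim (-9*v - 3*e^(6 - 3*v) + 21)/(6*(v - 2)^2), still 0/0.
Apply L'Hôpital: lim (9*e^(6 - 3*v) - 9)/(12*v - 24), still 0/0.
After 3 applications of L'Hôpital's rule the quotient is (-27*e^(6 - 3*v))/(12); substituting v = 2 gives -9/4.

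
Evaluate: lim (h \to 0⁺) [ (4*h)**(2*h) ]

1

Base → 0⁺ and exponent → 0⁺: a 0^0 form.
Take logs: 2h·ln(4h). This is 0·(−∞); rewriting as ln(4h)/(1/(2h)) and applying L'Hôpital gives 0.
Hence the limit is e^0 = 1.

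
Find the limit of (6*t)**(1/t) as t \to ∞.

1

Base → ∞ and exponent → 0: an ∞^0 form.
Take logs: (1/t)·ln(6·t^1) = (ln 6 + 1·ln t)/t → 0.
So the limit is e^0 = 1.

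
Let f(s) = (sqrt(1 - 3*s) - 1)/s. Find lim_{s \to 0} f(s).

A 0/0 form; rationalise with √(1 - 3s) + √1. This collapses the numerator to -3s, leaving -3/(√(1 - 3s) + √1) → -3/(2√1) = -3/2.

-3/2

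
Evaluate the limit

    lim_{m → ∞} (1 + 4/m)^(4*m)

e^(16)

The base → 1 and the exponent → ∞: a 1^∞ form.
Take logarithms: (4m)·ln(1 + 4/m). Since ln(1+u) ~ u for small u, this behaves like (4m)·(4/m) → 16.
So the limit is e^(16).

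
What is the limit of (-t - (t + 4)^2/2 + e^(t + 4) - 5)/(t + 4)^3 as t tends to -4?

Direct substitution gives 0/0.
Apply L'Hôpital: lim (-t + e^(t + 4) - 5)/(3*(t + 4)^2), still 0/0.
Apply L'Hôpital: lim (e^(t + 4) - 1)/(6*t + 24), still 0/0.
After 3 applications of L'Hôpital's rule the quotient is (e^(t + 4))/(6); substituting t = -4 gives 1/6.

1/6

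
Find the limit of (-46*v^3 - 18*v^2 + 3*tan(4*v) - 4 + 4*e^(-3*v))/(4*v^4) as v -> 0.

27/8

Substitution gives 0/0 (the numerator vanishes to order 4).
Expand each term to order v^4: the coefficient of v^4 in 3·tan(4v) is 0 and in 4·e^(-3v) is 27/2.
Lower-order terms cancel with the polynomial part, so the numerator is (27/2)·v^4 + o(v^4), and the limit is (27/2)/(4) = 27/8.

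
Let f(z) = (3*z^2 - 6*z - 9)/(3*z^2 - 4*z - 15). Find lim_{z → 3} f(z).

Direct substitution gives 0/0, so factor. Both numerator and denominator have (z - 3) as a factor.
After cancelling, the expression reduces to (3*z + 3)/(3*z + 5).
Substituting z = 3 gives 6/7.

6/7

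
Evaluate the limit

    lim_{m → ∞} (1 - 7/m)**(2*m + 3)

Write it as [(1 - 7/m)^m]^(2) · (1 - 7/m)^(3). The bracketed term tends to e^(-7) and the second factor to 1, so the limit is e^(-14).

e^(-14)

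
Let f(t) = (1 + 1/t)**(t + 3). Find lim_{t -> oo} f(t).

Write it as [(1 + 1/t)^t]^(1) · (1 + 1/t)^(3). The bracketed term tends to e^(1) and the second factor to 1, so the limit is e^(1).

e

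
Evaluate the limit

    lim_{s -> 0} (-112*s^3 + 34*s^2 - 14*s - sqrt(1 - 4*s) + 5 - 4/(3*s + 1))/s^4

Substitution gives 0/0 (the numerator vanishes to order 4).
Expand each term to order s^4: the coefficient of s^4 in −√(1 - 4s) is 10 and in -4·1/(1 + 3s) is -324.
Lower-order terms cancel with the polynomial part, so the numerator is (-314)·s^4 + o(s^4), and the limit is (-314)/(1) = -314.

-314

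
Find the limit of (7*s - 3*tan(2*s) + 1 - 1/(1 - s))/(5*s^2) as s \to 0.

-1/5

Substitution gives 0/0; apply L'Hôpital's rule 2 times.
After differentiating numerator and denominator 2 times the quotient is (-24*tan(2*s)/cos(2*s)^2 + 2/(s - 1)^3)/(10); at s = 0 this is -1/5.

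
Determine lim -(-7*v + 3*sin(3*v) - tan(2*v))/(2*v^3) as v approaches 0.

97/12

Substitution gives 0/0; apply L'Hôpital's rule 3 times.
After differentiating numerator and denominator 3 times the quotient is (-81*cos(3*v) - 48*tan(2*v)^4 - 64*tan(2*v)^2 - 16)/(-12); at v = 0 this is 97/12.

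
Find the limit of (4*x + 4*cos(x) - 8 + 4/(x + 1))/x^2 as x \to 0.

2

Substitution gives 0/0 (the numerator vanishes to order 2).
Expand each term to order x^2: the coefficient of x^2 in 4·1/(1 + x) is 4 and in 4·cos(x) is -2.
Lower-order terms cancel with the polynomial part, so the numerator is (2)·x^2 + o(x^2), and the limit is (2)/(1) = 2.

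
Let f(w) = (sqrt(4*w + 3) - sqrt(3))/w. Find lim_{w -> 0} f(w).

2*√(3)/3

Substitution gives 0/0. Multiply numerator and denominator by the conjugate √(3 + 4w) + √3.
The numerator becomes (3 + 4w) − 3 = 4w, so the expression simplifies to 4/(√(3 + 4w) + √3).
Letting w → 0 gives 4/(2√3) = 2*√(3)/3.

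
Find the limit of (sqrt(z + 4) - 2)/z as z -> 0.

A 0/0 form; rationalise with √(4 + z) + √4. This collapses the numerator to z, leaving 1/(√(4 + z) + √4) → 1/(2√4) = 1/4.

1/4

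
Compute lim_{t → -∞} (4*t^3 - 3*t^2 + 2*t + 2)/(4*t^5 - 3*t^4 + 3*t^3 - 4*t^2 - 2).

The denominator has degree 5 and the numerator degree 3. Dividing numerator and denominator by t^5 sends every term to 0 except the leading denominator term, so the limit is 0.

0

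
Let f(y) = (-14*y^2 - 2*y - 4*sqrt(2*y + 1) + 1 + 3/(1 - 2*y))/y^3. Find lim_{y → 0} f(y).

Substitution gives 0/0; apply L'Hôpital's rule 3 times.
After differentiating numerator and denominator 3 times the quotient is (-12/(2*y + 1)^(5/2) + 144/(2*y - 1)^4)/(6); at y = 0 this is 22.

22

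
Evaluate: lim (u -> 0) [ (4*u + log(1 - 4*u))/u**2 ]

-8

Direct substitution gives 0/0.
Apply L'Hôpital: lim (4 - 4/(1 - 4*u))/(2*u), still 0/0.
After 2 applications of L'Hôpital's rule the quotient is (-16/(1 - 4*u)^2)/(2); substituting u = 0 gives -8.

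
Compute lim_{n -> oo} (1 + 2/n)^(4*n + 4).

The base → 1 and the exponent → ∞: a 1^∞ form.
Take logarithms: (4n + 4)·ln(1 + 2/n). Since ln(1+u) ~ u for small u, this behaves like (4n)·(2/n) → 8.
So the limit is e^(8).

e^(8)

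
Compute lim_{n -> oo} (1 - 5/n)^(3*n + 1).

The base → 1 and the exponent → ∞: a 1^∞ form.
Take logarithms: (3n + 1)·ln(1 - 5/n). Since ln(1+u) ~ u for small u, this behaves like (3n)·(-5/n) → -15.
So the limit is e^(-15).

e^(-15)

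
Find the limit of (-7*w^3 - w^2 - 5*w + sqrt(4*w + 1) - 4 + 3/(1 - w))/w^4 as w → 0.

-7

Substitution gives 0/0 (the numerator vanishes to order 4).
Expand each term to order w^4: the coefficient of w^4 in 3·1/(1 - w) is 3 and in √(1 + 4w) is -10.
Lower-order terms cancel with the polynomial part, so the numerator is (-7)·w^4 + o(w^4), and the limit is (-7)/(1) = -7.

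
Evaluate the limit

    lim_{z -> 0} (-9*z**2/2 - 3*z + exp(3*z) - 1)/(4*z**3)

Direct substitution gives 0/0.
Apply L'Hôpital: lim (-9*z + 3*e^(3*z) - 3)/(12*z^2), still 0/0.
Apply L'Hôpital: lim (9*e^(3*z) - 9)/(24*z), still 0/0.
After 3 applications of L'Hôpital's rule the quotient is (27*e^(3*z))/(24); substituting z = 0 gives 9/8.

9/8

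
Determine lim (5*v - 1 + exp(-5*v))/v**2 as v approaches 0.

25/2

Direct substitution gives 0/0.
Apply L'Hôpital: lim (5 - 5*e^(-5*v))/(2*v), still 0/0.
After 2 applications of L'Hôpital's rule the quotient is (25*e^(-5*v))/(2); substituting v = 0 gives 25/2.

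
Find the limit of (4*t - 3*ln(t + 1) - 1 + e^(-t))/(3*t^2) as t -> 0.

Substitution gives 0/0; apply L'Hôpital's rule 2 times.
After differentiating numerator and denominator 2 times the quotient is (e^(-t) + 3/(t + 1)^2)/(6); at t = 0 this is 2/3.

2/3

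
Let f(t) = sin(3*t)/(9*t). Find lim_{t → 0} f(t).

Substitution gives 0/0.
Write it as (3/9)·sin(3t)/(3t); since sin(u)/u → 1, the limit is 1/3.

1/3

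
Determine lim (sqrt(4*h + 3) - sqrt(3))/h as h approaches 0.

2*√(3)/3

Substitution gives 0/0. Multiply numerator and denominator by the conjugate √(3 + 4h) + √3.
The numerator becomes (3 + 4h) − 3 = 4h, so the expression simplifies to 4/(√(3 + 4h) + √3).
Letting h → 0 gives 4/(2√3) = 2*√(3)/3.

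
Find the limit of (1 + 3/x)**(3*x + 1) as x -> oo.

e^(9)

The base → 1 and the exponent → ∞: a 1^∞ form.
Take logarithms: (3x + 1)·ln(1 + 3/x). Since ln(1+u) ~ u for small u, this behaves like (3x)·(3/x) → 9.
So the limit is e^(9).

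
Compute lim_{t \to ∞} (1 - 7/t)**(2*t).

The base → 1 and the exponent → ∞: a 1^∞ form.
Take logarithms: (2t)·ln(1 - 7/t). Since ln(1+u) ~ u for small u, this behaves like (2t)·(-7/t) → -14.
So the limit is e^(-14).

e^(-14)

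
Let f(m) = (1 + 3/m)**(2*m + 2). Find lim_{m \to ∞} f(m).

The base → 1 and the exponent → ∞: a 1^∞ form.
Take logarithms: (2m + 2)·ln(1 + 3/m). Since ln(1+u) ~ u for small u, this behaves like (2m)·(3/m) → 6.
So the limit is e^(6).

e^(6)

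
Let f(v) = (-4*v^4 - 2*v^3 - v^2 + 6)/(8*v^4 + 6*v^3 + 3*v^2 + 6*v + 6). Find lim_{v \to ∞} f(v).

-1/2

Numerator and denominator both have degree 4.
Dividing every term by v^4, all lower-order terms vanish and the limit is the ratio of leading coefficients, -4/(8) = -1/2.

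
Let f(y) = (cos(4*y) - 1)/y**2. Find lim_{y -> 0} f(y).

Direct substitution gives 0/0.
Apply L'Hôpital: lim (-4*sin(4*y))/(2*y), still 0/0.
After 2 applications of L'Hôpital's rule the quotient is (-16*cos(4*y))/(2); substituting y = 0 gives -8.

-8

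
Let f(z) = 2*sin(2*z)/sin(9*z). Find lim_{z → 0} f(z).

Substitution gives 0/0.
Divide numerator and denominator by z: sin(2z)/z → 2 and sin(9z)/z → 9, so the limit is 2·2/9 = 4/9.

4/9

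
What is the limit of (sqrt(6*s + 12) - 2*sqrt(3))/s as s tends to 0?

Substitution gives 0/0. Multiply numerator and denominator by the conjugate √(12 + 6s) + √12.
The numerator becomes (12 + 6s) − 12 = 6s, so the expression simplifies to 6/(√(12 + 6s) + √12).
Letting s → 0 gives 6/(2√12) = √(3)/2.

√(3)/2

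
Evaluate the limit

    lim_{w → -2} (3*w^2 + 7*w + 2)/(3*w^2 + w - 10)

Since w = -2 makes numerator and denominator zero, (w + 2) divides both.
Cancelling it gives (3*w + 1)/(3*w - 5); now plug in w = -2 to get 5/11.

5/11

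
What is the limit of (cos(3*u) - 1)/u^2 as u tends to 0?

-9/2

Direct substitution gives 0/0.
Apply L'Hôpital: lim (-3*sin(3*u))/(2*u), still 0/0.
After 2 applications of L'Hôpital's rule the quotient is (-9*cos(3*u))/(2); substituting u = 0 gives -9/2.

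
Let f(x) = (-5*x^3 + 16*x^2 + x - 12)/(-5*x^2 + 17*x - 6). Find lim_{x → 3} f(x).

Since x = 3 makes numerator and denominator zero, (x - 3) divides both.
Cancelling it gives (-5*x^2 + x + 4)/(2 - 5*x); now plug in x = 3 to get 38/13.

38/13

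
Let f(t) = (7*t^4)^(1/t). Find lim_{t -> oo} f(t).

1

Base → ∞ and exponent → 0: an ∞^0 form.
Take logs: (1/t)·ln(7·t^4) = (ln 7 + 4·ln t)/t → 0.
So the limit is e^0 = 1.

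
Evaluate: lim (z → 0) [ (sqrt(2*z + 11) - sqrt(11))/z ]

√(11)/11

A 0/0 form; rationalise with √(11 + 2z) + √11. This collapses the numerator to 2z, leaving 2/(√(11 + 2z) + √11) → 2/(2√11) = √(11)/11.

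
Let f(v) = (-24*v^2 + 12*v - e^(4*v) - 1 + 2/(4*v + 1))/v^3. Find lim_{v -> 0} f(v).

-416/3

Substitution gives 0/0; apply L'Hôpital's rule 3 times.
After differentiating numerator and denominator 3 times the quotient is (-64*e^(4*v) - 768/(4*v + 1)^4)/(6); at v = 0 this is -416/3.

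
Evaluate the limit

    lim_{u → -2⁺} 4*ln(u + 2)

-∞

As u → -2⁺, u + 2 → 0⁺ and ln(u + 2) → −∞.
Multiplying by 4 gives -∞.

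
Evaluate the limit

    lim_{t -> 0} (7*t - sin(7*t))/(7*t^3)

49/6

Direct substitution gives 0/0.
Apply L'Hôpital: lim (7 - 7*cos(7*t))/(21*t^2), still 0/0.
Apply L'Hôpital: lim (49*sin(7*t))/(42*t), still 0/0.
After 3 applications of L'Hôpital's rule the quotient is (343*cos(7*t))/(42); substituting t = 0 gives 49/6.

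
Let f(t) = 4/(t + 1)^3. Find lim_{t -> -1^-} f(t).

-∞

As t → -1⁻, (t + 1) → 0⁻, so (t + 1)^3 → 0⁻ and 4/(t + 1)^3 → -∞.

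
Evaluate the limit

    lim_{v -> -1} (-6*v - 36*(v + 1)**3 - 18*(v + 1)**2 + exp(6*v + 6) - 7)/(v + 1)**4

Direct substitution gives 0/0.
Apply L'Hôpital: lim (-36*v - 108*(v + 1)^2 + 6*e^(6*v + 6) - 42)/(4*(v + 1)^3), still 0/0.
Apply L'Hôpital: lim (-216*v + 36*e^(6*v + 6) - 252)/(12*(v + 1)^2), still 0/0.
Apply L'Hôpital: lim (216*e^(6*v + 6) - 216)/(24*v + 24), still 0/0.
After 4 applications of L'Hôpital's rule the quotient is (1296*e^(6*v + 6))/(24); substituting v = -1 gives 54.

54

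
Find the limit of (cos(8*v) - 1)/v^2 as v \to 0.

-32

Direct substitution gives 0/0.
Apply L'Hôpital: lim (-8*sin(8*v))/(2*v), still 0/0.
After 2 applications of L'Hôpital's rule the quotient is (-64*cos(8*v))/(2); substituting v = 0 gives -32.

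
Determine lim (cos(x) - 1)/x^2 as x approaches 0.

-1/2

Direct substitution gives 0/0.
Apply L'Hôpital: lim (-sin(x))/(2*x), still 0/0.
After 2 applications of L'Hôpital's rule the quotient is (-cos(x))/(2); substituting x = 0 gives -1/2.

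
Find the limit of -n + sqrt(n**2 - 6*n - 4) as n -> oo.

This has the form ∞ − ∞. Multiply and divide by the conjugate √(n^2 - 6*n - 4) + n.
That gives (-6n - 4) / (√(n^2 - 6*n - 4) + n).
Divide numerator and denominator by n: the limit is -6/(2·1) = -3.

-3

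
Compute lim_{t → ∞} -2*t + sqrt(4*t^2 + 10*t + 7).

An ∞ − ∞ form. Rationalising with the conjugate, the difference becomes (10t + 7) / (√(4*t^2 + 10*t + 7) + 2t).
For large t the denominator behaves like 2·2t, so the quotient tends to 10/4 = 5/2.

5/2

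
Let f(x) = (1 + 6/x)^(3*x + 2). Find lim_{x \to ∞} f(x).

e^(18)

The base → 1 and the exponent → ∞: a 1^∞ form.
Take logarithms: (3x + 2)·ln(1 + 6/x). Since ln(1+u) ~ u for small u, this behaves like (3x)·(6/x) → 18.
So the limit is e^(18).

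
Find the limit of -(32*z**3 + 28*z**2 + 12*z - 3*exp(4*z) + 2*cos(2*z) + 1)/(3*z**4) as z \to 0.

92/9

Substitution gives 0/0; apply L'Hôpital's rule 4 times.
After differentiating numerator and denominator 4 times the quotient is (-768*e^(4*z) + 32*cos(2*z))/(-72); at z = 0 this is 92/9.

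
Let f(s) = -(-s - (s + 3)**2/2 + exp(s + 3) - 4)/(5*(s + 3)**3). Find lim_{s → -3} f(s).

Direct substitution gives 0/0.
Apply L'Hôpital: lim (-s + e^(s + 3) - 4)/(-15*(s + 3)^2), still 0/0.
Apply L'Hôpital: lim (e^(s + 3) - 1)/(-30*s - 90), still 0/0.
After 3 applications of L'Hôpital's rule the quotient is (e^(s + 3))/(-30); substituting s = -3 gives -1/30.

-1/30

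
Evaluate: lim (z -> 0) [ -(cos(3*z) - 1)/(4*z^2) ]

Direct substitution gives 0/0.
Apply L'Hôpital: lim (-3*sin(3*z))/(-8*z), still 0/0.
After 2 applications of L'Hôpital's rule the quotient is (-9*cos(3*z))/(-8); substituting z = 0 gives 9/8.

9/8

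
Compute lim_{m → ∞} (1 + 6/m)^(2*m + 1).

Let L be the limit and take ln: ln L = lim (2m + 1)·ln(1 + 6/m) = lim (2m + 1)·(6/m + O(1/m²)) = 12.
Hence L = e^(12).

e^(12)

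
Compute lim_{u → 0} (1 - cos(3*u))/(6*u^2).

Substitution gives 0/0.
Use (1 − cos θ)/θ² → 1/2 with θ = 3u: the limit is 3²/(2·6) = 3/4.

3/4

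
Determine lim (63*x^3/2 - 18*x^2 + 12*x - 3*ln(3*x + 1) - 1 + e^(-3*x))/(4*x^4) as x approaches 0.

513/32

Substitution gives 0/0; apply L'Hôpital's rule 4 times.
After differentiating numerator and denominator 4 times the quotient is (81*e^(-3*x) + 1458/(3*x + 1)^4)/(96); at x = 0 this is 513/32.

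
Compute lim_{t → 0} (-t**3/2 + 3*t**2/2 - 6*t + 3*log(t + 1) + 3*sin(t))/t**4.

-3/4

Substitution gives 0/0; apply L'Hôpital's rule 4 times.
After differentiating numerator and denominator 4 times the quotient is (3*sin(t) - 18/(t + 1)^4)/(24); at t = 0 this is -3/4.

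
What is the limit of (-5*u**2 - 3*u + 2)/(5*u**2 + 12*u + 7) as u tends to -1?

Since u = -1 makes numerator and denominator zero, (u + 1) divides both.
Cancelling it gives (2 - 5*u)/(5*u + 7); now plug in u = -1 to get 7/2.

7/2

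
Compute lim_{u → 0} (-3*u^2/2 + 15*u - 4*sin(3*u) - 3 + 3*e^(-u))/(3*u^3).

Substitution gives 0/0; apply L'Hôpital's rule 3 times.
After differentiating numerator and denominator 3 times the quotient is (108*cos(3*u) - 3*e^(-u))/(18); at u = 0 this is 35/6.

35/6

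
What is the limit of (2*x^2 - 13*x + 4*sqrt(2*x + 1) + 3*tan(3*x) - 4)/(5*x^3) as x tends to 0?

Substitution gives 0/0 (the numerator vanishes to order 3).
Expand each term to order x^3: the coefficient of x^3 in 4·√(1 + 2x) is 2 and in 3·tan(3x) is 27.
Lower-order terms cancel with the polynomial part, so the numerator is (29)·x^3 + o(x^3), and the limit is (29)/(5) = 29/5.

29/5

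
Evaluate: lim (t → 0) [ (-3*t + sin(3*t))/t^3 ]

Direct substitution gives 0/0.
Apply L'Hôpital: lim (3*cos(3*t) - 3)/(3*t^2), still 0/0.
Apply L'Hôpital: lim (-9*sin(3*t))/(6*t), still 0/0.
After 3 applications of L'Hôpital's rule the quotient is (-27*cos(3*t))/(6); substituting t = 0 gives -9/2.

-9/2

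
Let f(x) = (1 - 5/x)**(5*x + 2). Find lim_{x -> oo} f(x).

e^(-25)

The base → 1 and the exponent → ∞: a 1^∞ form.
Take logarithms: (5x + 2)·ln(1 - 5/x). Since ln(1+u) ~ u for small u, this behaves like (5x)·(-5/x) → -25.
So the limit is e^(-25).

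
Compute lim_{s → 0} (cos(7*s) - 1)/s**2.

-49/2

Direct substitution gives 0/0.
Apply L'Hôpital: lim (-7*sin(7*s))/(2*s), still 0/0.
After 2 applications of L'Hôpital's rule the quotient is (-49*cos(7*s))/(2); substituting s = 0 gives -49/2.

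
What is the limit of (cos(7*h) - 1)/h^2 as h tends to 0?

-49/2

Direct substitution gives 0/0.
Apply L'Hôpital: lim (-7*sin(7*h))/(2*h), still 0/0.
After 2 applications of L'Hôpital's rule the quotient is (-49*cos(7*h))/(2); substituting h = 0 gives -49/2.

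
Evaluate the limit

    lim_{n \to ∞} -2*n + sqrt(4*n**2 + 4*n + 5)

An ∞ − ∞ form. Rationalising with the conjugate, the difference becomes (4n + 5) / (√(4*n^2 + 4*n + 5) + 2n).
For large n the denominator behaves like 2·2n, so the quotient tends to 4/4 = 1.

1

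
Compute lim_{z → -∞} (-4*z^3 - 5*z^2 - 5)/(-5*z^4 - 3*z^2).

The denominator has degree 4 and the numerator degree 3. Dividing numerator and denominator by z^4 sends every term to 0 except the leading denominator term, so the limit is 0.

0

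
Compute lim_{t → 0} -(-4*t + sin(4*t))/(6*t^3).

16/9

Direct substitution gives 0/0.
Apply L'Hôpital: lim (4*cos(4*t) - 4)/(-18*t^2), still 0/0.
Apply L'Hôpital: lim (-16*sin(4*t))/(-36*t), still 0/0.
After 3 applications of L'Hôpital's rule the quotient is (-64*cos(4*t))/(-36); substituting t = 0 gives 16/9.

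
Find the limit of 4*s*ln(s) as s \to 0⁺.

This is a 0·(−∞) form. Rewrite as 4·ln(s) / s^(−1) and apply L'Hôpital:
the derivative quotient is 4·(1/s) / (−1·s^(−2)) = (-4/1)·s^1 → 0.

0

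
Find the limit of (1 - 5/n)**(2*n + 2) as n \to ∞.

Let L be the limit and take ln: ln L = lim (2n + 2)·ln(1 - 5/n) = lim (2n + 2)·(-5/n + O(1/n²)) = -10.
Hence L = e^(-10).

e^(-10)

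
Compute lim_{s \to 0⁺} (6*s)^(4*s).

1

Base → 0⁺ and exponent → 0⁺: a 0^0 form.
Take logs: 4s·ln(6s). This is 0·(−∞); rewriting as ln(6s)/(1/(4s)) and applying L'Hôpital gives 0.
Hence the limit is e^0 = 1.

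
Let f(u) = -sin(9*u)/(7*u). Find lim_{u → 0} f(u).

-9/7

Substitution gives 0/0.
Write it as (9/(-7))·sin(9u)/(9u); since sin(θ)/θ → 1, the limit is -9/7.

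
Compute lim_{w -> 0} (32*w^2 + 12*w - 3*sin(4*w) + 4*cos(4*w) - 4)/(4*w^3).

Substitution gives 0/0; apply L'Hôpital's rule 3 times.
After differentiating numerator and denominator 3 times the quotient is (256*sin(4*w) + 192*cos(4*w))/(24); at w = 0 this is 8.

8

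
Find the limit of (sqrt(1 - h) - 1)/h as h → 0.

Substitution gives 0/0. Multiply numerator and denominator by the conjugate √(1 - h) + √1.
The numerator becomes (1 - h) − 1 = -h, so the expression simplifies to -1/(√(1 - h) + √1).
Letting h → 0 gives -1/(2√1) = -1/2.

-1/2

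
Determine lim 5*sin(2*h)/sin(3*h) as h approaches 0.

Substitution gives 0/0.
Divide numerator and denominator by h: sin(2h)/h → 2 and sin(3h)/h → 3, so the limit is 5·2/3 = 10/3.

10/3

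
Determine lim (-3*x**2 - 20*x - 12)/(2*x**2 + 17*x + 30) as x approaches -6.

-16/7

Since x = -6 makes numerator and denominator zero, (x + 6) divides both.
Cancelling it gives (-3*x - 2)/(2*x + 5); now plug in x = -6 to get -16/7.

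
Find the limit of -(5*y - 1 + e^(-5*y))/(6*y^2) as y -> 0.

Direct substitution gives 0/0.
Apply L'Hôpital: lim (5 - 5*e^(-5*y))/(-12*y), still 0/0.
After 2 applications of L'Hôpital's rule the quotient is (25*e^(-5*y))/(-12); substituting y = 0 gives -25/12.

-25/12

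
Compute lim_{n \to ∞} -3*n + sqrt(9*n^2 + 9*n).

This has the form ∞ − ∞. Multiply and divide by the conjugate √(9*n^2 + 9*n) + 3n.
That gives (9n) / (√(9*n^2 + 9*n) + 3n).
Divide numerator and denominator by n: the limit is 9/(2·3) = 3/2.

3/2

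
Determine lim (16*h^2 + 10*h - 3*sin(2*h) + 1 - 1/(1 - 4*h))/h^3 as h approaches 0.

-60

Substitution gives 0/0 (the numerator vanishes to order 3).
Expand each term to order h^3: the coefficient of h^3 in -3·sin(2h) is 4 and in −1/(1 - 4h) is -64.
Lower-order terms cancel with the polynomial part, so the numerator is (-60)·h^3 + o(h^3), and the limit is (-60)/(1) = -60.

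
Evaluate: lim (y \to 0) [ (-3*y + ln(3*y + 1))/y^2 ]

Direct substitution gives 0/0.
Apply L'Hôpital: lim (-3 + 3/(3*y + 1))/(2*y), still 0/0.
After 2 applications of L'Hôpital's rule the quotient is (-9/(3*y + 1)^2)/(2); substituting y = 0 gives -9/2.

-9/2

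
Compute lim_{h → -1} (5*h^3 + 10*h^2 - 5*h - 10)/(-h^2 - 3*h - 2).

At h = -1 both the top and bottom vanish — a removable singularity. Factoring out (h + 1) from each leaves (5*h^2 + 5*h - 10)/(-h - 2), which at h = -1 equals 10.

10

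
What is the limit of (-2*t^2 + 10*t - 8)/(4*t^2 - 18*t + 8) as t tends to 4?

Direct substitution gives 0/0, so factor. Both numerator and denominator have (t - 4) as a factor.
After cancelling, the expression reduces to (2 - 2*t)/(4*t - 2).
Substituting t = 4 gives -3/7.

-3/7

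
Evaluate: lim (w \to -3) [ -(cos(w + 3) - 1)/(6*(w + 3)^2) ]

Direct substitution gives 0/0.
Apply L'Hôpital: lim (-sin(w + 3))/(-12*w - 36), still 0/0.
After 2 applications of L'Hôpital's rule the quotient is (-cos(w + 3))/(-12); substituting w = -3 gives 1/12.

1/12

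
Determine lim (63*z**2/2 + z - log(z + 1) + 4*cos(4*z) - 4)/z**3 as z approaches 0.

Substitution gives 0/0; apply L'Hôpital's rule 3 times.
After differentiating numerator and denominator 3 times the quotient is (256*sin(4*z) - 2/(z + 1)^3)/(6); at z = 0 this is -1/3.

-1/3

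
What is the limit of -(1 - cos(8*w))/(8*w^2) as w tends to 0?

-4

Substitution gives 0/0.
Use (1 − cos u)/u² → 1/2 with u = 8w: the limit is 8²/(2·(-8)) = -4.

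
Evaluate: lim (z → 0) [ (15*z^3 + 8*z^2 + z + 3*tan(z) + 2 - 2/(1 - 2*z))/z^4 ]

Substitution gives 0/0; apply L'Hôpital's rule 4 times.
After differentiating numerator and denominator 4 times the quotient is (72*tan(z)^3/cos(z)^2 + 48*tan(z)/cos(z)^2 + 768/(2*z - 1)^5)/(24); at z = 0 this is -32.

-32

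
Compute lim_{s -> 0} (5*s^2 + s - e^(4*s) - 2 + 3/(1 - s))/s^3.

Substitution gives 0/0 (the numerator vanishes to order 3).
Expand each term to order s^3: the coefficient of s^3 in −e^(4s) is -32/3 and in 3·1/(1 - s) is 3.
Lower-order terms cancel with the polynomial part, so the numerator is (-23/3)·s^3 + o(s^3), and the limit is (-23/3)/(1) = -23/3.

-23/3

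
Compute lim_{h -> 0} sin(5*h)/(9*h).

Substitution gives 0/0.
Write it as (5/9)·sin(5h)/(5h); since sin(u)/u → 1, the limit is 5/9.

5/9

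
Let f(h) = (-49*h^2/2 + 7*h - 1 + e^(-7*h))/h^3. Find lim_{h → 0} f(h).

Direct substitution gives 0/0.
Apply L'Hôpital: lim (-49*h + 7 - 7*e^(-7*h))/(3*h^2), still 0/0.
Apply L'Hôpital: lim (-49 + 49*e^(-7*h))/(6*h), still 0/0.
After 3 applications of L'Hôpital's rule the quotient is (-343*e^(-7*h))/(6); substituting h = 0 gives -343/6.

-343/6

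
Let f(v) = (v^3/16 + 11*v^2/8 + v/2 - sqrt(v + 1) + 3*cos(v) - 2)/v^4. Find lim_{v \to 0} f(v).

21/128

Substitution gives 0/0 (the numerator vanishes to order 4).
Expand each term to order v^4: the coefficient of v^4 in 3·cos(v) is 1/8 and in −√(1 + v) is 5/128.
Lower-order terms cancel with the polynomial part, so the numerator is (21/128)·v^4 + o(v^4), and the limit is (21/128)/(1) = 21/128.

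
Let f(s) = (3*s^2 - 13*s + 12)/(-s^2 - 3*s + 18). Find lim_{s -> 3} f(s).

-5/9

Direct substitution gives 0/0, so factor. Both numerator and denominator have (s - 3) as a factor.
After cancelling, the expression reduces to (3*s - 4)/(-s - 6).
Substituting s = 3 gives -5/9.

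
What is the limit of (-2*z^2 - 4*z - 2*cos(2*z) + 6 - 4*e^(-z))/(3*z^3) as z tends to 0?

Substitution gives 0/0; apply L'Hôpital's rule 3 times.
After differentiating numerator and denominator 3 times the quotient is (-16*sin(2*z) + 4*e^(-z))/(18); at z = 0 this is 2/9.

2/9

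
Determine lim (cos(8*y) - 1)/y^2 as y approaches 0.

-32

Direct substitution gives 0/0.
Apply L'Hôpital: lim (-8*sin(8*y))/(2*y), still 0/0.
After 2 applications of L'Hôpital's rule the quotient is (-64*cos(8*y))/(2); substituting y = 0 gives -32.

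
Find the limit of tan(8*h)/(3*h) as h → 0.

8/3

Substitution gives 0/0.
Since tan(u)/u → 1 as u → 0, tan(8h)/(8h) → 1 and the limit is 8/3.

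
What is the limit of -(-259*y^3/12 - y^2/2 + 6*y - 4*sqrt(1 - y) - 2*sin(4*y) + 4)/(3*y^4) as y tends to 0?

-5/96

Substitution gives 0/0; apply L'Hôpital's rule 4 times.
After differentiating numerator and denominator 4 times the quotient is (-512*sin(4*y) + 15/(4*(1 - y)^(7/2)))/(-72); at y = 0 this is -5/96.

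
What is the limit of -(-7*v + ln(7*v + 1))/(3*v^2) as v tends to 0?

Direct substitution gives 0/0.
Apply L'Hôpital: lim (-7 + 7/(7*v + 1))/(-6*v), still 0/0.
After 2 applications of L'Hôpital's rule the quotient is (-49/(7*v + 1)^2)/(-6); substituting v = 0 gives 49/6.

49/6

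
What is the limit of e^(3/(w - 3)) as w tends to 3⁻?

0

As w → 3⁻, 3/(w - 3) → −∞, so e^(3/(w - 3)) → 0.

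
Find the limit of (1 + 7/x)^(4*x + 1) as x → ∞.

Write it as [(1 + 7/x)^x]^(4) · (1 + 7/x)^(1). The bracketed term tends to e^(7) and the second factor to 1, so the limit is e^(28).

e^(28)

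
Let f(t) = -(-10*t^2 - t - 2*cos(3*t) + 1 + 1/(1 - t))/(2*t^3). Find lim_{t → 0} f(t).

-1/2

Substitution gives 0/0 (the numerator vanishes to order 3).
Expand each term to order t^3: the coefficient of t^3 in 1/(1 - t) is 1 and in -2·cos(3t) is 0.
Lower-order terms cancel with the polynomial part, so the numerator is (1)·t^3 + o(t^3), and the limit is (1)/(-2) = -1/2.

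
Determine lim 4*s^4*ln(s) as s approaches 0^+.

0

This is a 0·(−∞) form. Rewrite as 4·ln(s) / s^(−4) and apply L'Hôpital:
the derivative quotient is 4·(1/s) / (−4·s^(−5)) = (-4/4)·s^4 → 0.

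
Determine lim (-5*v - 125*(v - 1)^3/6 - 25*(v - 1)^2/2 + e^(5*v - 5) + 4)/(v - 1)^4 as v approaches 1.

625/24

Direct substitution gives 0/0.
Apply L'Hôpital: lim (-25*v - 125*(v - 1)^2/2 + 5*e^(5*v - 5) + 20)/(4*(v - 1)^3), still 0/0.
Apply L'Hôpital: lim (-125*v + 25*e^(5*v - 5) + 100)/(12*(v - 1)^2), still 0/0.
Apply L'Hôpital: lim (125*e^(5*v - 5) - 125)/(24*v - 24), still 0/0.
After 4 applications of L'Hôpital's rule the quotient is (625*e^(5*v - 5))/(24); substituting v = 1 gives 625/24.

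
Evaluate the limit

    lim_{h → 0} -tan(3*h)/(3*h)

-1

Substitution gives 0/0.
Since tan(u)/u → 1 as u → 0, tan(3h)/(3h) → 1 and the limit is 3/(-3) = -1.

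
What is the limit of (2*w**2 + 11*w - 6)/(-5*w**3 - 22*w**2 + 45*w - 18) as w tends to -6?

13/231

Since w = -6 makes numerator and denominator zero, (w + 6) divides both.
Cancelling it gives (2*w - 1)/(-5*w^2 + 8*w - 3); now plug in w = -6 to get 13/231.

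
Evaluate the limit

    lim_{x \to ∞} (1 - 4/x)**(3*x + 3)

The base → 1 and the exponent → ∞: a 1^∞ form.
Take logarithms: (3x + 3)·ln(1 - 4/x). Since ln(1+u) ~ u for small u, this behaves like (3x)·(-4/x) → -12.
So the limit is e^(-12).

e^(-12)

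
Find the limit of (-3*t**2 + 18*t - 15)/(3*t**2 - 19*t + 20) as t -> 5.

-12/11

At t = 5 both the top and bottom vanish — a removable singularity. Factoring out (t - 5) from each leaves (3 - 3*t)/(3*t - 4), which at t = 5 equals -12/11.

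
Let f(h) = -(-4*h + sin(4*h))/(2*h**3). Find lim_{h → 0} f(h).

Direct substitution gives 0/0.
Apply L'Hôpital: lim (4*cos(4*h) - 4)/(-6*h^2), still 0/0.
Apply L'Hôpital: lim (-16*sin(4*h))/(-12*h), still 0/0.
After 3 applications of L'Hôpital's rule the quotient is (-64*cos(4*h))/(-12); substituting h = 0 gives 16/3.

16/3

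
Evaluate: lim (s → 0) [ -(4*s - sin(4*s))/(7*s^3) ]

Direct substitution gives 0/0.
Apply L'Hôpital: lim (4 - 4*cos(4*s))/(-21*s^2), still 0/0.
Apply L'Hôpital: lim (16*sin(4*s))/(-42*s), still 0/0.
After 3 applications of L'Hôpital's rule the quotient is (64*cos(4*s))/(-42); substituting s = 0 gives -32/21.

-32/21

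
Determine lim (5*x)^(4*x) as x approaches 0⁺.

1

Base → 0⁺ and exponent → 0⁺: a 0^0 form.
Take logs: 4x·ln(5x). This is 0·(−∞); rewriting as ln(5x)/(1/(4x)) and applying L'Hôpital gives 0.
Hence the limit is e^0 = 1.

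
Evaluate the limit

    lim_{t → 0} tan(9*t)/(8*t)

Substitution gives 0/0.
Since tan(u)/u → 1 as u → 0, tan(9t)/(9t) → 1 and the limit is 9/8.

9/8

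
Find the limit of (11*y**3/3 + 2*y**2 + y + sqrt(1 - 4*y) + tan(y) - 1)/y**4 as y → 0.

-10

Substitution gives 0/0; apply L'Hôpital's rule 4 times.
After differentiating numerator and denominator 4 times the quotient is (24*tan(y)^3/cos(y)^2 + 16*tan(y)/cos(y)^2 - 240/(1 - 4*y)^(7/2))/(24); at y = 0 this is -10.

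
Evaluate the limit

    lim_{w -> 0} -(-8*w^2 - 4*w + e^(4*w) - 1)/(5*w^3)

-32/15

Direct substitution gives 0/0.
Apply L'Hôpital: lim (-16*w + 4*e^(4*w) - 4)/(-15*w^2), still 0/0.
Apply L'Hôpital: lim (16*e^(4*w) - 16)/(-30*w), still 0/0.
After 3 applications of L'Hôpital's rule the quotient is (64*e^(4*w))/(-30); substituting w = 0 gives -32/15.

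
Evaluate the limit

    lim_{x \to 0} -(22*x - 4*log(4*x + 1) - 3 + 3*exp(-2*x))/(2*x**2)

Substitution gives 0/0 (the numerator vanishes to order 2).
Expand each term to order x^2: the coefficient of x^2 in 3·e^(-2x) is 6 and in -4·ln(1 + 4x) is 32.
Lower-order terms cancel with the polynomial part, so the numerator is (38)·x^2 + o(x^2), and the limit is (38)/(-2) = -19.

-19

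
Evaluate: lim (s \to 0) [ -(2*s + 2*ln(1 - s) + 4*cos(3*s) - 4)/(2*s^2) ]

19/2

Substitution gives 0/0 (the numerator vanishes to order 2).
Expand each term to order s^2: the coefficient of s^2 in 2·ln(1 - s) is -1 and in 4·cos(3s) is -18.
Lower-order terms cancel with the polynomial part, so the numerator is (-19)·s^2 + o(s^2), and the limit is (-19)/(-2) = 19/2.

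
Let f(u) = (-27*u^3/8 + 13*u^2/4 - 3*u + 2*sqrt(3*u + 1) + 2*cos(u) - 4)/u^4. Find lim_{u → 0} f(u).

Substitution gives 0/0; apply L'Hôpital's rule 4 times.
After differentiating numerator and denominator 4 times the quotient is (2*cos(u) - 1215/(8*(3*u + 1)^(7/2)))/(24); at u = 0 this is -1199/192.

-1199/192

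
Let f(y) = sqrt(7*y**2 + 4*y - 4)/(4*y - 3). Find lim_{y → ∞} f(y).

For large |y|, √(7*y^2 + 4*y - 4) ≈ √7·|y| and the denominator ≈ 4y.
Since y → +∞, |y| = y, giving √7/(4) = √(7)/4.

√(7)/4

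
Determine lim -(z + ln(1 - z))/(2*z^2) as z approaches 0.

1/4

Direct substitution gives 0/0.
Apply L'Hôpital: lim (1 - 1/(1 - z))/(-4*z), still 0/0.
After 2 applications of L'Hôpital's rule the quotient is (-1/(1 - z)^2)/(-4); substituting z = 0 gives 1/4.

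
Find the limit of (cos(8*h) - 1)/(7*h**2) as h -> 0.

Direct substitution gives 0/0.
Apply L'Hôpital: lim (-8*sin(8*h))/(14*h), still 0/0.
After 2 applications of L'Hôpital's rule the quotient is (-64*cos(8*h))/(14); substituting h = 0 gives -32/7.

-32/7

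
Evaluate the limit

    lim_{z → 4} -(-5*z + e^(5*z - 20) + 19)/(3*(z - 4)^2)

-25/6

Direct substitution gives 0/0.
Apply L'Hôpital: lim (5*e^(5*z - 20) - 5)/(24 - 6*z), still 0/0.
After 2 applications of L'Hôpital's rule the quotient is (25*e^(5*z - 20))/(-6); substituting z = 4 gives -25/6.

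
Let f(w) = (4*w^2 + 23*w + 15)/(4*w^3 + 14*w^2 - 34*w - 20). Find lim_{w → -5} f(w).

-17/126

Since w = -5 makes numerator and denominator zero, (w + 5) divides both.
Cancelling it gives (4*w + 3)/(4*w^2 - 6*w - 4); now plug in w = -5 to get -17/126.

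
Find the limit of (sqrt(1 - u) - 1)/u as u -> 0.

-1/2

Substitution gives 0/0. Multiply numerator and denominator by the conjugate √(1 - u) + √1.
The numerator becomes (1 - u) − 1 = -u, so the expression simplifies to -1/(√(1 - u) + √1).
Letting u → 0 gives -1/(2√1) = -1/2.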